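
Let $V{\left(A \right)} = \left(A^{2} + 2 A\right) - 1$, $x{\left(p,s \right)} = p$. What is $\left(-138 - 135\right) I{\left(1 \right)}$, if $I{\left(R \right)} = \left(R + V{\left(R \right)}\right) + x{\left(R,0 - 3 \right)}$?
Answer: $-1092$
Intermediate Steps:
$V{\left(A \right)} = -1 + A^{2} + 2 A$
$I{\left(R \right)} = -1 + R^{2} + 4 R$ ($I{\left(R \right)} = \left(R + \left(-1 + R^{2} + 2 R\right)\right) + R = \left(-1 + R^{2} + 3 R\right) + R = -1 + R^{2} + 4 R$)
$\left(-138 - 135\right) I{\left(1 \right)} = \left(-138 - 135\right) \left(-1 + 1^{2} + 4 \cdot 1\right) = - 273 \left(-1 + 1 + 4\right) = \left(-273\right) 4 = -1092$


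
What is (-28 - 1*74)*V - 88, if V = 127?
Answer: -13042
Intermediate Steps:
(-28 - 1*74)*V - 88 = (-28 - 1*74)*127 - 88 = (-28 - 74)*127 - 88 = -102*127 - 88 = -12954 - 88 = -13042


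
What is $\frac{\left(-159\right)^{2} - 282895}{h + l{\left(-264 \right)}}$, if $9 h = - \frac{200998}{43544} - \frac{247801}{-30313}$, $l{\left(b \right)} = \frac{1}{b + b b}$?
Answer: $- \frac{8853554089917217296}{13590056893387} \approx -6.5147 \cdot 10^{5}$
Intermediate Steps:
$l{\left(b \right)} = \frac{1}{b + b^{2}}$
$h = \frac{2348697185}{5939771724}$ ($h = \frac{- \frac{200998}{43544} - \frac{247801}{-30313}}{9} = \frac{\left(-200998\right) \frac{1}{43544} - - \frac{247801}{30313}}{9} = \frac{- \frac{100499}{21772} + \frac{247801}{30313}}{9} = \frac{1}{9} \cdot \frac{2348697185}{659974636} = \frac{2348697185}{5939771724} \approx 0.39542$)
$\frac{\left(-159\right)^{2} - 282895}{h + l{\left(-264 \right)}} = \frac{\left(-159\right)^{2} - 282895}{\frac{2348697185}{5939771724} + \frac{1}{\left(-264\right) \left(1 - 264\right)}} = \frac{25281 - 282895}{\frac{2348697185}{5939771724} - \frac{1}{264 \left(-263\right)}} = - \frac{257614}{\frac{2348697185}{5939771724} - - \frac{1}{69432}} = - \frac{257614}{\frac{2348697185}{5939771724} + \frac{1}{69432}} = - \frac{257614}{\frac{13590056893387}{34367519195064}} = \left(-257614\right) \frac{34367519195064}{13590056893387} = - \frac{8853554089917217296}{13590056893387}$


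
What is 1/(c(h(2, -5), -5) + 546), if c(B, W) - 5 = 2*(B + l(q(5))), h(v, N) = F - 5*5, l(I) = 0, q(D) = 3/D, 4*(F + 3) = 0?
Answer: 1/495 ≈ 0.0020202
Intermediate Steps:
F = -3 (F = -3 + (1/4)*0 = -3 + 0 = -3)
h(v, N) = -28 (h(v, N) = -3 - 5*5 = -3 - 25 = -28)
c(B, W) = 5 + 2*B (c(B, W) = 5 + 2*(B + 0) = 5 + 2*B)
1/(c(h(2, -5), -5) + 546) = 1/((5 + 2*(-28)) + 546) = 1/((5 - 56) + 546) = 1/(-51 + 546) = 1/495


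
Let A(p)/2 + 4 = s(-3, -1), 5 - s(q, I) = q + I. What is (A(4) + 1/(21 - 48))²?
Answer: 72361/729 ≈ 99.261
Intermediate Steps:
s(q, I) = 5 - I - q (s(q, I) = 5 - (q + I) = 5 - (I + q) = 5 + (-I - q) = 5 - I - q)
A(p) = 10 (A(p) = -8 + 2*(5 - 1*(-1) - 1*(-3)) = -8 + 2*(5 + 1 + 3) = -8 + 2*9 = -8 + 18 = 10)
(A(4) + 1/(21 - 48))² = (10 + 1/(21 - 48))² = (10 + 1/(-27))² = (10 - 1/27)² = (269/27)² = 72361/729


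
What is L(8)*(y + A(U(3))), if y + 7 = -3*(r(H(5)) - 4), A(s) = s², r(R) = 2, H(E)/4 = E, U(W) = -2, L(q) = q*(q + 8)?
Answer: 384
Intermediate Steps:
L(q) = q*(8 + q)
H(E) = 4*E
y = -1 (y = -7 - 3*(2 - 4) = -7 - 3*(-2) = -7 + 6 = -1)
L(8)*(y + A(U(3))) = (8*(8 + 8))*(-1 + (-2)²) = (8*16)*(-1 + 4) = 128*3 = 384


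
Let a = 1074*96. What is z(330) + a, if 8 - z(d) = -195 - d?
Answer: 103637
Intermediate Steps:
z(d) = 203 + d (z(d) = 8 - (-195 - d) = 8 + (195 + d) = 203 + d)
a = 103104
z(330) + a = (203 + 330) + 103104 = 533 + 103104 = 103637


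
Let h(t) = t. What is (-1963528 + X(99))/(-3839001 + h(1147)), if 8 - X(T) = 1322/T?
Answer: 97194901/189973773 ≈ 0.51162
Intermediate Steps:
X(T) = 8 - 1322/T
(-1963528 + X(99))/(-3839001 + h(1147)) = (-1963528 + (8 - 1322/99))/(-3839001 + 1147) = (-1963528 + (8 - 1322*1/99))/(-3837854) = (-1963528 + (8 - 1322/99))*(-1/3837854) = (-1963528 - 530/99)*(-1/3837854) = -194389802/99*(-1/3837854) = 97194901/189973773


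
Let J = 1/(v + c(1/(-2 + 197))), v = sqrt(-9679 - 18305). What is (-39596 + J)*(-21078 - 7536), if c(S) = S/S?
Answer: 28614*(-39595*I + 158384*sqrt(1749))/(-I + 4*sqrt(1749)) ≈ 1.133e+9 + 171.04*I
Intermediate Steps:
c(S) = 1
v = 4*I*sqrt(1749) (v = sqrt(-27984) = 4*I*sqrt(1749) ≈ 167.28*I)
J = 1/(1 + 4*I*sqrt(1749)) (J = 1/(4*I*sqrt(1749) + 1) = 1/(1 + 4*I*sqrt(1749)) ≈ 3.573e-5 - 0.0059776*I)
(-39596 + J)*(-21078 - 7536) = (-39596 + (1/27985 - 4*I*sqrt(1749)/27985))*(-21078 - 7536) = (-1108094059/27985 - 4*I*sqrt(1749)/27985)*(-28614) = 31707003404226/27985 + 114456*I*sqrt(1749)/27985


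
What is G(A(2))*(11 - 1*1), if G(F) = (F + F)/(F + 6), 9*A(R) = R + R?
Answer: 40/29 ≈ 1.3793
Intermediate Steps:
A(R) = 2*R/9 (A(R) = (R + R)/9 = (2*R)/9 = 2*R/9)
G(F) = 2*F/(6 + F) (G(F) = (2*F)/(6 + F) = 2*F/(6 + F))
G(A(2))*(11 - 1*1) = (2*((2/9)*2)/(6 + (2/9)*2))*(11 - 1*1) = (2*(4/9)/(6 + 4/9))*(11 - 1) = (2*(4/9)/(58/9))*10 = (2*(4/9)*(9/58))*10 = (4/29)*10 = 40/29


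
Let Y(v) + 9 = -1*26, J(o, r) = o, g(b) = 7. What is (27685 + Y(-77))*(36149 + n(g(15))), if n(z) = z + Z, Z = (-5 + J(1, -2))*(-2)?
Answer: 999934600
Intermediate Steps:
Y(v) = -35 (Y(v) = -9 - 1*26 = -9 - 26 = -35)
Z = 8 (Z = (-5 + 1)*(-2) = -4*(-2) = 8)
n(z) = 8 + z (n(z) = z + 8 = 8 + z)
(27685 + Y(-77))*(36149 + n(g(15))) = (27685 - 35)*(36149 + (8 + 7)) = 27650*(36149 + 15) = 27650*36164 = 999934600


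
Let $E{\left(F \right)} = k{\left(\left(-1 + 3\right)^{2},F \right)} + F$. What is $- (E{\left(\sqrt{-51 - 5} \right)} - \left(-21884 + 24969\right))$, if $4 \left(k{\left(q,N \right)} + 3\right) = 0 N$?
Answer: $3088 - 2 i \sqrt{14} \approx 3088.0 - 7.4833 i$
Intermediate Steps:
$k{\left(q,N \right)} = -3$ ($k{\left(q,N \right)} = -3 + \frac{0 N}{4} = -3 + \frac{1}{4} \cdot 0 = -3 + 0 = -3$)
$E{\left(F \right)} = -3 + F$
$- (E{\left(\sqrt{-51 - 5} \right)} - \left(-21884 + 24969\right)) = - (\left(-3 + \sqrt{-51 - 5}\right) - \left(-21884 + 24969\right)) = - (\left(-3 + \sqrt{-51 - 5}\right) - 3085) = - (\left(-3 + \sqrt{-56}\right) - 3085) = - (\left(-3 + 2 i \sqrt{14}\right) - 3085) = - (-3088 + 2 i \sqrt{14}) = 3088 - 2 i \sqrt{14}$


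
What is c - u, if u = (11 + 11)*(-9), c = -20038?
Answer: -19840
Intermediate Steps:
u = -198 (u = 22*(-9) = -198)
c - u = -20038 - 1*(-198) = -20038 + 198 = -19840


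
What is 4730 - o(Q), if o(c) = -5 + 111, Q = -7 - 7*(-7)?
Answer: 4624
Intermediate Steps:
Q = 42 (Q = -7 + 49 = 42)
o(c) = 106
4730 - o(Q) = 4730 - 1*106 = 4730 - 106 = 4624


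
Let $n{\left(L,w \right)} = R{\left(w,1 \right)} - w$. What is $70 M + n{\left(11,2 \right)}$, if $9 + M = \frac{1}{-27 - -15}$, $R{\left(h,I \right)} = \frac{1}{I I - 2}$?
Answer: $- \frac{3833}{6} \approx -638.83$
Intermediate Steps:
$R{\left(h,I \right)} = \frac{1}{-2 + I^{2}}$ ($R{\left(h,I \right)} = \frac{1}{I^{2} - 2} = \frac{1}{-2 + I^{2}}$)
$n{\left(L,w \right)} = -1 - w$ ($n{\left(L,w \right)} = \frac{1}{-2 + 1^{2}} - w = \frac{1}{-2 + 1} - w = \frac{1}{-1} - w = -1 - w$)
$M = - \frac{109}{12}$ ($M = -9 + \frac{1}{-27 - -15} = -9 + \frac{1}{-27 + 15} = -9 + \frac{1}{-12} = -9 - \frac{1}{12} = - \frac{109}{12} \approx -9.0833$)
$70 M + n{\left(11,2 \right)} = 70 \left(- \frac{109}{12}\right) - 3 = - \frac{3815}{6} - 3 = - \frac{3833}{6}$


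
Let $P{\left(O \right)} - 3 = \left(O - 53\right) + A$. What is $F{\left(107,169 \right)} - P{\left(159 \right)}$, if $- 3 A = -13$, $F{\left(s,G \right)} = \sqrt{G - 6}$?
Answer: $- \frac{340}{3} + \sqrt{163} \approx -100.57$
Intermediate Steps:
$F{\left(s,G \right)} = \sqrt{-6 + G}$
$A = \frac{13}{3}$ ($A = \left(- \frac{1}{3}\right) \left(-13\right) = \frac{13}{3} \approx 4.3333$)
$P{\left(O \right)} = - \frac{137}{3} + O$ ($P{\left(O \right)} = 3 + \left(\left(O - 53\right) + \frac{13}{3}\right) = 3 + \left(\left(-53 + O\right) + \frac{13}{3}\right) = 3 + \left(- \frac{146}{3} + O\right) = - \frac{137}{3} + O$)
$F{\left(107,169 \right)} - P{\left(159 \right)} = \sqrt{-6 + 169} - \left(- \frac{137}{3} + 159\right) = \sqrt{163} - \frac{340}{3} = - \frac{340}{3} + \sqrt{163}$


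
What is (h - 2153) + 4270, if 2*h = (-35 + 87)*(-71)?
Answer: 271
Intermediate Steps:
h = -1846 (h = ((-35 + 87)*(-71))/2 = (52*(-71))/2 = (1/2)*(-3692) = -1846)
(h - 2153) + 4270 = (-1846 - 2153) + 4270 = -3999 + 4270 = 271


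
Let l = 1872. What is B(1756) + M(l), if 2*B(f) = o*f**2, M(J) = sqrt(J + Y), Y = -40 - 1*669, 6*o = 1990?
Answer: 1534059160/3 + sqrt(1163) ≈ 5.1135e+8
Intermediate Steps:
o = 995/3 (o = (1/6)*1990 = 995/3 ≈ 331.67)
Y = -709 (Y = -40 - 669 = -709)
M(J) = sqrt(-709 + J) (M(J) = sqrt(J - 709) = sqrt(-709 + J))
B(f) = 995*f**2/6 (B(f) = (995*f**2/3)/2 = 995*f**2/6)
B(1756) + M(l) = (995/6)*1756**2 + sqrt(-709 + 1872) = (995/6)*3083536 + sqrt(1163) = 1534059160/3 + sqrt(1163)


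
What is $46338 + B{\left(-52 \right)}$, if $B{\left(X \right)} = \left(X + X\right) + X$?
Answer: $46182$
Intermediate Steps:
$B{\left(X \right)} = 3 X$ ($B{\left(X \right)} = 2 X + X = 3 X$)
$46338 + B{\left(-52 \right)} = 46338 + 3 \left(-52\right) = 46338 - 156 = 46182$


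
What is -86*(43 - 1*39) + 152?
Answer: -192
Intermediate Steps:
-86*(43 - 1*39) + 152 = -86*(43 - 39) + 152 = -86*4 + 152 = -344 + 152 = -192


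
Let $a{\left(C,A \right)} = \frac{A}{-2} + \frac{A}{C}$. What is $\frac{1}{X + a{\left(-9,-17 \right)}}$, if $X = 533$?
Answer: $\frac{18}{9781} \approx 0.0018403$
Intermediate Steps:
$a{\left(C,A \right)} = - \frac{A}{2} + \frac{A}{C}$ ($a{\left(C,A \right)} = A \left(- \frac{1}{2}\right) + \frac{A}{C} = - \frac{A}{2} + \frac{A}{C}$)
$\frac{1}{X + a{\left(-9,-17 \right)}} = \frac{1}{533 - \left(- \frac{17}{2} + \frac{17}{-9}\right)} = \frac{1}{533 + \left(\frac{17}{2} - - \frac{17}{9}\right)} = \frac{1}{533 + \left(\frac{17}{2} + \frac{17}{9}\right)} = \frac{1}{533 + \frac{187}{18}} = \frac{1}{\frac{9781}{18}} = \frac{18}{9781}$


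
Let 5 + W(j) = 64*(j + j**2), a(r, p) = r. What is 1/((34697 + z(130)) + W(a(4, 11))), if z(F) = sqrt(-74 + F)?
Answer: 8993/323496182 - sqrt(14)/646992364 ≈ 2.7794e-5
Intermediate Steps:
W(j) = -5 + 64*j + 64*j**2 (W(j) = -5 + 64*(j + j**2) = -5 + (64*j + 64*j**2) = -5 + 64*j + 64*j**2)
1/((34697 + z(130)) + W(a(4, 11))) = 1/((34697 + sqrt(-74 + 130)) + (-5 + 64*4 + 64*4**2)) = 1/((34697 + sqrt(56)) + (-5 + 256 + 64*16)) = 1/((34697 + 2*sqrt(14)) + (-5 + 256 + 1024)) = 1/((34697 + 2*sqrt(14)) + 1275) = 1/(35972 + 2*sqrt(14))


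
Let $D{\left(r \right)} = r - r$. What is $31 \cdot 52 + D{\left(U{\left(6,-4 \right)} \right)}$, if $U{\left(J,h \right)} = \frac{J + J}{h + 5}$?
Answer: $1612$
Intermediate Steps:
$U{\left(J,h \right)} = \frac{2 J}{5 + h}$
$D{\left(r \right)} = 0$
$31 \cdot 52 + D{\left(U{\left(6,-4 \right)} \right)} = 31 \cdot 52 + 0 = 1612 + 0 = 1612$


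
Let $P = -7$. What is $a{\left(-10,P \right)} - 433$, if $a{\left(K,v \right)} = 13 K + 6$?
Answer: $-557$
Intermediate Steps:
$a{\left(K,v \right)} = 6 + 13 K$
$a{\left(-10,P \right)} - 433 = \left(6 + 13 \left(-10\right)\right) - 433 = \left(6 - 130\right) - 433 = -124 - 433 = -557$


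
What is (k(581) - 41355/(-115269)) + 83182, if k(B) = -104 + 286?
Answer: 3203108757/38423 ≈ 83364.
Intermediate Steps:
k(B) = 182
(k(581) - 41355/(-115269)) + 83182 = (182 - 41355/(-115269)) + 83182 = (182 - 41355*(-1/115269)) + 83182 = (182 + 13785/38423) + 83182 = 7006771/38423 + 83182 = 3203108757/38423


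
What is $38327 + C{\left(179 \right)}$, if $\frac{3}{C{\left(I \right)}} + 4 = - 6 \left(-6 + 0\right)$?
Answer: $\frac{1226467}{32} \approx 38327.0$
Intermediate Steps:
$C{\left(I \right)} = \frac{3}{32}$ ($C{\left(I \right)} = \frac{3}{-4 - 6 \left(-6 + 0\right)} = \frac{3}{-4 - -36} = \frac{3}{-4 + 36} = \frac{3}{32}$)
$38327 + C{\left(179 \right)} = 38327 + \frac{3}{32} = \frac{1226467}{32}$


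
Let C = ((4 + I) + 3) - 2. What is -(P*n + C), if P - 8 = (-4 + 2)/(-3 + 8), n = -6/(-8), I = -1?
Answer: -97/10 ≈ -9.7000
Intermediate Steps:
n = ¾ (n = -6*(-⅛) = ¾ ≈ 0.75000)
C = 4 (C = ((4 - 1) + 3) - 2 = (3 + 3) - 2 = 6 - 2 = 4)
P = 38/5 (P = 8 + (-4 + 2)/(-3 + 8) = 8 - 2/5 = 8 - 2*⅕ = 8 - ⅖ = 38/5 ≈ 7.6000)
-(P*n + C) = -((38/5)*(¾) + 4) = -(57/10 + 4) = -1*97/10 = -97/10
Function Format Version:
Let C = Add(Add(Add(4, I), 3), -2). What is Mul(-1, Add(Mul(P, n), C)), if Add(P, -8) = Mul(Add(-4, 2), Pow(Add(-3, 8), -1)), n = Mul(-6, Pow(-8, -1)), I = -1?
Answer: Rational(-97, 10) ≈ -9.7000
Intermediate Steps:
n = Rational(3, 4) (n = Mul(-6, Rational(-1, 8)) = Rational(3, 4) ≈ 0.75000)
C = 4 (C = Add(Add(Add(4, -1), 3), -2) = Add(Add(3, 3), -2) = Add(6, -2) = 4)
P = Rational(38, 5) (P = Add(8, Mul(Add(-4, 2), Pow(Add(-3, 8), -1))) = Add(8, Mul(-2, Pow(5, -1))) = Add(8, Mul(-2, Rational(1, 5))) = Add(8, Rational(-2, 5)) = Rational(38, 5) ≈ 7.6000)
Mul(-1, Add(Mul(P, n), C)) = Mul(-1, Add(Mul(Rational(38, 5), Rational(3, 4)), 4)) = Mul(-1, Add(Rational(57, 10), 4)) = Mul(-1, Rational(97, 10)) = Rational(-97, 10)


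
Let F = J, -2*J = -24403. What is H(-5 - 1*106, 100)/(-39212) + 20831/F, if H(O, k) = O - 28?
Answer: 1637042361/956890436 ≈ 1.7108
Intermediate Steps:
J = 24403/2 (J = -½*(-24403) = 24403/2 ≈ 12202.)
F = 24403/2 ≈ 12202.
H(O, k) = -28 + O
H(-5 - 1*106, 100)/(-39212) + 20831/F = (-28 + (-5 - 1*106))/(-39212) + 20831/(24403/2) = (-28 + (-5 - 106))*(-1/39212) + 20831*(2/24403) = (-28 - 111)*(-1/39212) + 41662/24403 = -139*(-1/39212) + 41662/24403 = 139/39212 + 41662/24403 = 1637042361/956890436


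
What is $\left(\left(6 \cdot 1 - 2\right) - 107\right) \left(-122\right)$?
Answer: $12566$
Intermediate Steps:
$\left(\left(6 \cdot 1 - 2\right) - 107\right) \left(-122\right) = \left(\left(6 - 2\right) - 107\right) \left(-122\right) = \left(4 - 107\right) \left(-122\right) = \left(-103\right) \left(-122\right) = 12566$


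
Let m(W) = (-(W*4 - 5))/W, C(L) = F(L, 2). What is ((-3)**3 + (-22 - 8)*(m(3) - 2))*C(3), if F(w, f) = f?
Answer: 206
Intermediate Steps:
C(L) = 2
m(W) = (5 - 4*W)/W (m(W) = (-(4*W - 5))/W = (-(-5 + 4*W))/W = (5 - 4*W)/W)
((-3)**3 + (-22 - 8)*(m(3) - 2))*C(3) = ((-3)**3 + (-22 - 8)*((-4 + 5/3) - 2))*2 = (-27 - 30*((-4 + 5*(1/3)) - 2))*2 = (-27 - 30*((-4 + 5/3) - 2))*2 = (-27 - 30*(-7/3 - 2))*2 = (-27 - 30*(-13/3))*2 = (-27 + 130)*2 = 103*2 = 206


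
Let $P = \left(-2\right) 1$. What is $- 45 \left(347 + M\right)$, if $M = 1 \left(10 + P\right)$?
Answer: $-15975$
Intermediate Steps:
$P = -2$
$M = 8$ ($M = 1 \left(10 - 2\right) = 1 \cdot 8 = 8$)
$- 45 \left(347 + M\right) = - 45 \left(347 + 8\right) = \left(-45\right) 355 = -15975$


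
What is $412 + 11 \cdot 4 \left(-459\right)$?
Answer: $-19784$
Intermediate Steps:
$412 + 11 \cdot 4 \left(-459\right) = 412 + 44 \left(-459\right) = 412 - 20196 = -19784$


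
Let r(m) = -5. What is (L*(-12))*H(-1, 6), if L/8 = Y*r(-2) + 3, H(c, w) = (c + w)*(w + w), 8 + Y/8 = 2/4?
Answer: -1745280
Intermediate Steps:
Y = -60 (Y = -64 + 8*(2/4) = -64 + 8*(2*(¼)) = -64 + 8*(½) = -64 + 4 = -60)
H(c, w) = 2*w*(c + w) (H(c, w) = (c + w)*(2*w) = 2*w*(c + w))
L = 2424 (L = 8*(-60*(-5) + 3) = 8*(300 + 3) = 8*303 = 2424)
(L*(-12))*H(-1, 6) = (2424*(-12))*(2*6*(-1 + 6)) = -58176*6*5 = -29088*60 = -1745280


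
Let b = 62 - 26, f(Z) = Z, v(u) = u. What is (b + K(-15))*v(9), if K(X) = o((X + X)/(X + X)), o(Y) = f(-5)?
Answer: 279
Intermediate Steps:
b = 36
o(Y) = -5
K(X) = -5
(b + K(-15))*v(9) = (36 - 5)*9 = 31*9 = 279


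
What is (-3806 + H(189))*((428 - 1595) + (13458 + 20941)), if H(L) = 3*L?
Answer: -107638448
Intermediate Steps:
(-3806 + H(189))*((428 - 1595) + (13458 + 20941)) = (-3806 + 3*189)*((428 - 1595) + (13458 + 20941)) = (-3806 + 567)*(-1167 + 34399) = -3239*33232 = -107638448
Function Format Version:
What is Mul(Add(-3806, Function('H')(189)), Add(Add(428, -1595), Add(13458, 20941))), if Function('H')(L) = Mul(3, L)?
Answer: -107638448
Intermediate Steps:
Mul(Add(-3806, Function('H')(189)), Add(Add(428, -1595), Add(13458, 20941))) = Mul(Add(-3806, Mul(3, 189)), Add(Add(428, -1595), Add(13458, 20941))) = Mul(Add(-3806, 567), Add(-1167, 34399)) = Mul(-3239, 33232) = -107638448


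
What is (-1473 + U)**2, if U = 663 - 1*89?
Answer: 808201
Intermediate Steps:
U = 574 (U = 663 - 89 = 574)
(-1473 + U)**2 = (-1473 + 574)**2 = (-899)**2 = 808201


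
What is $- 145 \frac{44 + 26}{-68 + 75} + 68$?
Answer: $-1382$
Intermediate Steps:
$- 145 \frac{44 + 26}{-68 + 75} + 68 = - 145 \cdot \frac{70}{7} + 68 = - 145 \cdot 70 \cdot \frac{1}{7} + 68 = \left(-145\right) 10 + 68 = -1450 + 68 = -1382$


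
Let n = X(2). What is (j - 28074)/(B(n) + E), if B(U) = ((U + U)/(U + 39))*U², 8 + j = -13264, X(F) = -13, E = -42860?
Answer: 4594/4781 ≈ 0.96089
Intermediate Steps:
j = -13272 (j = -8 - 13264 = -13272)
n = -13
B(U) = 2*U³/(39 + U) (B(U) = ((2*U)/(39 + U))*U² = (2*U/(39 + U))*U² = 2*U³/(39 + U))
(j - 28074)/(B(n) + E) = (-13272 - 28074)/(2*(-13)³/(39 - 13) - 42860) = -41346/(2*(-2197)/26 - 42860) = -41346/(2*(-2197)*(1/26) - 42860) = -41346/(-169 - 42860) = -41346/(-43029) = -41346*(-1/43029) = 4594/4781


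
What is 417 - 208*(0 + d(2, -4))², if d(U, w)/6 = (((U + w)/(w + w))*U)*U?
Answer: -7071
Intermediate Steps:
d(U, w) = 3*U²*(U + w)/w (d(U, w) = 6*((((U + w)/(w + w))*U)*U) = 6*((((U + w)/((2*w)))*U)*U) = 6*((((U + w)*(1/(2*w)))*U)*U) = 6*((((U + w)/(2*w))*U)*U) = 6*((U*(U + w)/(2*w))*U) = 6*(U²*(U + w)/(2*w)) = 3*U²*(U + w)/w)
417 - 208*(0 + d(2, -4))² = 417 - 208*(0 + 3*2²*(2 - 4)/(-4))² = 417 - 208*(0 + 3*4*(-¼)*(-2))² = 417 - 208*(0 + 6)² = 417 - 208*6² = 417 - 208*36 = 417 - 7488 = -7071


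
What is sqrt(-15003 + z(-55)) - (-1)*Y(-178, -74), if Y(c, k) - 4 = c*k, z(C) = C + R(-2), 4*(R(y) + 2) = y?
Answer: 13176 + I*sqrt(60242)/2 ≈ 13176.0 + 122.72*I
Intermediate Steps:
R(y) = -2 + y/4
z(C) = -5/2 + C (z(C) = C + (-2 + (1/4)*(-2)) = C + (-2 - 1/2) = C - 5/2 = -5/2 + C)
Y(c, k) = 4 + c*k
sqrt(-15003 + z(-55)) - (-1)*Y(-178, -74) = sqrt(-15003 + (-5/2 - 55)) - (-1)*(4 - 178*(-74)) = sqrt(-15003 - 115/2) - (-1)*(4 + 13172) = sqrt(-30121/2) - (-1)*13176 = I*sqrt(60242)/2 - 1*(-13176) = I*sqrt(60242)/2 + 13176 = 13176 + I*sqrt(60242)/2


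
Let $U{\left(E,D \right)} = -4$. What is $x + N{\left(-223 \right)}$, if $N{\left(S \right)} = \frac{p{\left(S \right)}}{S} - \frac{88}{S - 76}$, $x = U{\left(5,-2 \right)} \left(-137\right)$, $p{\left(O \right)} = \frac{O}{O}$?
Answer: $\frac{36558321}{66677} \approx 548.29$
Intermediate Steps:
$p{\left(O \right)} = 1$
$x = 548$ ($x = \left(-4\right) \left(-137\right) = 548$)
$N{\left(S \right)} = \frac{1}{S} - \frac{88}{-76 + S}$ ($N{\left(S \right)} = 1 \frac{1}{S} - \frac{88}{S - 76} = \frac{1}{S} - \frac{88}{-76 + S}$)
$x + N{\left(-223 \right)} = 548 + \frac{-76 - -19401}{\left(-223\right) \left(-76 - 223\right)} = 548 - \frac{-76 + 19401}{223 \left(-299\right)} = 548 - \left(- \frac{1}{66677}\right) 19325 = 548 + \frac{19325}{66677} = \frac{36558321}{66677}$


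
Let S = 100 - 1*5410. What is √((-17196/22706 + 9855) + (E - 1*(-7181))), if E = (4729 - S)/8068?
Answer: √35733298623202181247/45798002 ≈ 130.52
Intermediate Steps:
S = -5310 (S = 100 - 5410 = -5310)
E = 10039/8068 (E = (4729 - 1*(-5310))/8068 = (4729 + 5310)*(1/8068) = 10039*(1/8068) = 10039/8068 ≈ 1.2443)
√((-17196/22706 + 9855) + (E - 1*(-7181))) = √((-17196/22706 + 9855) + (10039/8068 - 1*(-7181))) = √((-17196*1/22706 + 9855) + (10039/8068 + 7181)) = √((-8598/11353 + 9855) + 57946347/8068) = √(111875217/11353 + 57946347/8068) = √(1560474128247/91596004) = √35733298623202181247/45798002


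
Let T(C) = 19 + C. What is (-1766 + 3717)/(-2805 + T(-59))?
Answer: -1951/2845 ≈ -0.68576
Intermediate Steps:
(-1766 + 3717)/(-2805 + T(-59)) = (-1766 + 3717)/(-2805 + (19 - 59)) = 1951/(-2805 - 40) = 1951/(-2845) = 1951*(-1/2845) = -1951/2845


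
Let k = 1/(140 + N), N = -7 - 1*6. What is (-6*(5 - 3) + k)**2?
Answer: 2319529/16129 ≈ 143.81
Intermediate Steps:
N = -13 (N = -7 - 6 = -13)
k = 1/127 (k = 1/(140 - 13) = 1/127 ≈ 0.0078740)
(-6*(5 - 3) + k)**2 = (-6*(5 - 3) + 1/127)**2 = (-6*2 + 1/127)**2 = (-12 + 1/127)**2 = (-1523/127)**2 = 2319529/16129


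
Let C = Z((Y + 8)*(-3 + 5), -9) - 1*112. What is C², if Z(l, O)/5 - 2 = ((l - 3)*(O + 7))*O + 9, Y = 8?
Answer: 6517809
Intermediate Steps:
Z(l, O) = 55 + 5*O*(-3 + l)*(7 + O) (Z(l, O) = 10 + 5*(((l - 3)*(O + 7))*O + 9) = 10 + 5*(((-3 + l)*(7 + O))*O + 9) = 10 + 5*(O*(-3 + l)*(7 + O) + 9) = 10 + 5*(9 + O*(-3 + l)*(7 + O)) = 10 + (45 + 5*O*(-3 + l)*(7 + O)) = 55 + 5*O*(-3 + l)*(7 + O))
C = 2553 (C = (55 - 105*(-9) - 15*(-9)² + 5*((8 + 8)*(-3 + 5))*(-9)² + 35*(-9)*((8 + 8)*(-3 + 5))) - 1*112 = (55 + 945 - 15*81 + 5*(16*2)*81 + 35*(-9)*(16*2)) - 112 = (55 + 945 - 1215 + 5*32*81 + 35*(-9)*32) - 112 = (55 + 945 - 1215 + 12960 - 10080) - 112 = 2665 - 112 = 2553)
C² = 2553² = 6517809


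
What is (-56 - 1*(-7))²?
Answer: 2401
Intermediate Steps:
(-56 - 1*(-7))² = (-56 + 7)² = (-49)² = 2401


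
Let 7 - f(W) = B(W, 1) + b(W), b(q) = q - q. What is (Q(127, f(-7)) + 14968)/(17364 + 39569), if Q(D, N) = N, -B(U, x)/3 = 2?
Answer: 14981/56933 ≈ 0.26313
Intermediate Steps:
B(U, x) = -6 (B(U, x) = -3*2 = -6)
b(q) = 0
f(W) = 13 (f(W) = 7 - (-6 + 0) = 7 - 1*(-6) = 7 + 6 = 13)
(Q(127, f(-7)) + 14968)/(17364 + 39569) = (13 + 14968)/(17364 + 39569) = 14981/56933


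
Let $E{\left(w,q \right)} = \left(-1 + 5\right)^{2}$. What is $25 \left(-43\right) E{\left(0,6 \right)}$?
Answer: $-17200$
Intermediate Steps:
$E{\left(w,q \right)} = 16$ ($E{\left(w,q \right)} = 4^{2} = 16$)
$25 \left(-43\right) E{\left(0,6 \right)} = 25 \left(-43\right) 16 = \left(-1075\right) 16 = -17200$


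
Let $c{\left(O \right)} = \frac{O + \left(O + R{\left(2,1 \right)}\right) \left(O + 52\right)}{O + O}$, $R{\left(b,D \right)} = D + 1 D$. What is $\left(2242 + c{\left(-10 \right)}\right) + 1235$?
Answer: $\frac{34943}{10} \approx 3494.3$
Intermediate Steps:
$R{\left(b,D \right)} = 2 D$ ($R{\left(b,D \right)} = D + D = 2 D$)
$c{\left(O \right)} = \frac{O + \left(2 + O\right) \left(52 + O\right)}{2 O}$ ($c{\left(O \right)} = \frac{O + \left(O + 2 \cdot 1\right) \left(O + 52\right)}{O + O} = \frac{O + \left(O + 2\right) \left(52 + O\right)}{2 O} = \left(O + \left(2 + O\right) \left(52 + O\right)\right) \frac{1}{2 O} = \frac{O + \left(2 + O\right) \left(52 + O\right)}{2 O}$)
$\left(2242 + c{\left(-10 \right)}\right) + 1235 = \left(2242 + \frac{104 - 10 \left(55 - 10\right)}{2 \left(-10\right)}\right) + 1235 = \left(2242 + \frac{1}{2} \left(- \frac{1}{10}\right) \left(104 - 450\right)\right) + 1235 = \left(2242 + \frac{1}{2} \left(- \frac{1}{10}\right) \left(-346\right)\right) + 1235 = \left(2242 + \frac{173}{10}\right) + 1235 = \frac{22593}{10} + 1235 = \frac{34943}{10}$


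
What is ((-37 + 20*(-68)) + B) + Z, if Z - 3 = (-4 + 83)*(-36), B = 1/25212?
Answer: -106848455/25212 ≈ -4238.0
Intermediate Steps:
B = 1/25212 ≈ 3.9664e-5
Z = -2841 (Z = 3 + (-4 + 83)*(-36) = 3 + 79*(-36) = 3 - 2844 = -2841)
((-37 + 20*(-68)) + B) + Z = ((-37 + 20*(-68)) + 1/25212) - 2841 = ((-37 - 1360) + 1/25212) - 2841 = (-1397 + 1/25212) - 2841 = -35221163/25212 - 2841 = -106848455/25212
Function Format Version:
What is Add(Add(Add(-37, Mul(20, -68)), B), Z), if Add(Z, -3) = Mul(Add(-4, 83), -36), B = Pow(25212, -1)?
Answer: Rational(-106848455, 25212) ≈ -4238.0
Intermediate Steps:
B = Rational(1, 25212) ≈ 3.9664e-5
Z = -2841 (Z = Add(3, Mul(Add(-4, 83), -36)) = Add(3, Mul(79, -36)) = Add(3, -2844) = -2841)
Add(Add(Add(-37, Mul(20, -68)), B), Z) = Add(Add(Add(-37, Mul(20, -68)), Rational(1, 25212)), -2841) = Add(Add(Add(-37, -1360), Rational(1, 25212)), -2841) = Add(Add(-1397, Rational(1, 25212)), -2841) = Add(Rational(-35221163, 25212), -2841) = Rational(-106848455, 25212)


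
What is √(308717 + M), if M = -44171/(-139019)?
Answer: √5966358052249086/139019 ≈ 555.62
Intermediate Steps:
M = 44171/139019 (M = -44171*(-1/139019) = 44171/139019 ≈ 0.31773)
√(308717 + M) = √(308717 + 44171/139019) = √(42917572794/139019) = √5966358052249086/139019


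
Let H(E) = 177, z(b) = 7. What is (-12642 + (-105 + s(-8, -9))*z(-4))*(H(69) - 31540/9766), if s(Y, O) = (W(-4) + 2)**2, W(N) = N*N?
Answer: -496116831/257 ≈ -1.9304e+6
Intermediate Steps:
W(N) = N**2
s(Y, O) = 324 (s(Y, O) = ((-4)**2 + 2)**2 = (16 + 2)**2 = 18**2 = 324)
(-12642 + (-105 + s(-8, -9))*z(-4))*(H(69) - 31540/9766) = (-12642 + (-105 + 324)*7)*(177 - 31540/9766) = (-12642 + 219*7)*(177 - 31540*1/9766) = (-12642 + 1533)*(177 - 830/257) = -11109*44659/257 = -496116831/257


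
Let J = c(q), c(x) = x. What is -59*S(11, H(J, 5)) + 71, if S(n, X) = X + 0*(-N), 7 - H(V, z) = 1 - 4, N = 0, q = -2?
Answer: -519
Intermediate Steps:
J = -2
H(V, z) = 10 (H(V, z) = 7 - (1 - 4) = 7 - 1*(-3) = 7 + 3 = 10)
S(n, X) = X (S(n, X) = X + 0*(-1*0) = X + 0*0 = X + 0 = X)
-59*S(11, H(J, 5)) + 71 = -59*10 + 71 = -590 + 71 = -519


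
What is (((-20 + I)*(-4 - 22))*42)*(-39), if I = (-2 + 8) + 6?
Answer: -340704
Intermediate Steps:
I = 12 (I = 6 + 6 = 12)
(((-20 + I)*(-4 - 22))*42)*(-39) = (((-20 + 12)*(-4 - 22))*42)*(-39) = (-8*(-26)*42)*(-39) = (208*42)*(-39) = 8736*(-39) = -340704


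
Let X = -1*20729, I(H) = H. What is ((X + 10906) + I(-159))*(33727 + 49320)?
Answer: -828975154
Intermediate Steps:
X = -20729
((X + 10906) + I(-159))*(33727 + 49320) = ((-20729 + 10906) - 159)*(33727 + 49320) = (-9823 - 159)*83047 = -9982*83047 = -828975154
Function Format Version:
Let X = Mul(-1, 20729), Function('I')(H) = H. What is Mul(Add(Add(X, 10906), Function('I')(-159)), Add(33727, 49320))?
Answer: -828975154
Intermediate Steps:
X = -20729
Mul(Add(Add(X, 10906), Function('I')(-159)), Add(33727, 49320)) = Mul(Add(Add(-20729, 10906), -159), Add(33727, 49320)) = Mul(Add(-9823, -159), 83047) = Mul(-9982, 83047) = -828975154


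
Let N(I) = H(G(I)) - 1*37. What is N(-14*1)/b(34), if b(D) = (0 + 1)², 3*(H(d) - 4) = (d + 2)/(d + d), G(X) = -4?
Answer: -395/12 ≈ -32.917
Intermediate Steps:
H(d) = 4 + (2 + d)/(6*d) (H(d) = 4 + ((d + 2)/(d + d))/3 = 4 + ((2 + d)/((2*d)))/3 = 4 + ((2 + d)*(1/(2*d)))/3 = 4 + ((2 + d)/(2*d))/3 = 4 + (2 + d)/(6*d))
b(D) = 1 (b(D) = 1² = 1)
N(I) = -395/12 (N(I) = (⅙)*(2 + 25*(-4))/(-4) - 1*37 = (⅙)*(-¼)*(2 - 100) - 37 = (⅙)*(-¼)*(-98) - 37 = 49/12 - 37 = -395/12)
N(-14*1)/b(34) = -395/12/1 = -395/12*1 = -395/12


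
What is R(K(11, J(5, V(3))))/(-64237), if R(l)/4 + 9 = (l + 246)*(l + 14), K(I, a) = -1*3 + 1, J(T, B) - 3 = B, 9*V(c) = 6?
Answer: -11676/64237 ≈ -0.18176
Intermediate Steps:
V(c) = 2/3 (V(c) = (1/9)*6 = 2/3)
J(T, B) = 3 + B
K(I, a) = -2 (K(I, a) = -3 + 1 = -2)
R(l) = -36 + 4*(14 + l)*(246 + l) (R(l) = -36 + 4*((l + 246)*(l + 14)) = -36 + 4*((246 + l)*(14 + l)) = -36 + 4*((14 + l)*(246 + l)) = -36 + 4*(14 + l)*(246 + l))
R(K(11, J(5, V(3))))/(-64237) = (13740 + 4*(-2)**2 + 1040*(-2))/(-64237) = (13740 + 4*4 - 2080)*(-1/64237) = (13740 + 16 - 2080)*(-1/64237) = 11676*(-1/64237) = -11676/64237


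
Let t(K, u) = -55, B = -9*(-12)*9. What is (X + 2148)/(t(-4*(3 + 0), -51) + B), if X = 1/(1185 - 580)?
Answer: 1299541/554785 ≈ 2.3424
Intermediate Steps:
B = 972 (B = 108*9 = 972)
X = 1/605 ≈ 0.0016529
(X + 2148)/(t(-4*(3 + 0), -51) + B) = (1/605 + 2148)/(-55 + 972) = (1299541/605)/917 = (1299541/605)*(1/917) = 1299541/554785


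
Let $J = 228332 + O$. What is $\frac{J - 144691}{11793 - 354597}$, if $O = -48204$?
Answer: $- \frac{35437}{342804} \approx -0.10337$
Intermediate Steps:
$J = 180128$ ($J = 228332 - 48204 = 180128$)
$\frac{J - 144691}{11793 - 354597} = \frac{180128 - 144691}{11793 - 354597} = \frac{35437}{-342804} = 35437 \left(- \frac{1}{342804}\right) = - \frac{35437}{342804}$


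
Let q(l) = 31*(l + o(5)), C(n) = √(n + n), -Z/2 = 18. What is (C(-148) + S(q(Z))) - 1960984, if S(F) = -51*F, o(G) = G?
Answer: -1911973 + 2*I*√74 ≈ -1.912e+6 + 17.205*I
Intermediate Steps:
Z = -36 (Z = -2*18 = -36)
C(n) = √2*√n (C(n) = √(2*n) = √2*√n)
q(l) = 155 + 31*l (q(l) = 31*(l + 5) = 31*(5 + l) = 155 + 31*l)
(C(-148) + S(q(Z))) - 1960984 = (√2*√(-148) - 51*(155 + 31*(-36))) - 1960984 = (√2*(2*I*√37) - 51*(155 - 1116)) - 1960984 = (2*I*√74 - 51*(-961)) - 1960984 = (2*I*√74 + 49011) - 1960984 = (49011 + 2*I*√74) - 1960984 = -1911973 + 2*I*√74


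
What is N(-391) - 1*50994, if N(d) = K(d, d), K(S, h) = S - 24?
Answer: -51409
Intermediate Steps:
K(S, h) = -24 + S
N(d) = -24 + d
N(-391) - 1*50994 = (-24 - 391) - 1*50994 = -415 - 50994 = -51409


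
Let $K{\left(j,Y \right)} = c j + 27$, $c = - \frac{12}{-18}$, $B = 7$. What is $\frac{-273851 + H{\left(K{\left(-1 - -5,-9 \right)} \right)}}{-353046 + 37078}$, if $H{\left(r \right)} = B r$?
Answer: $\frac{410465}{473952} \approx 0.86605$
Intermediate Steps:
$c = \frac{2}{3}$ ($c = \left(-12\right) \left(- \frac{1}{18}\right) = \frac{2}{3} \approx 0.66667$)
$K{\left(j,Y \right)} = 27 + \frac{2 j}{3}$ ($K{\left(j,Y \right)} = \frac{2 j}{3} + 27 = 27 + \frac{2 j}{3}$)
$H{\left(r \right)} = 7 r$
$\frac{-273851 + H{\left(K{\left(-1 - -5,-9 \right)} \right)}}{-353046 + 37078} = \frac{-273851 + 7 \left(27 + \frac{2 \left(-1 - -5\right)}{3}\right)}{-353046 + 37078} = \frac{-273851 + 7 \left(27 + \frac{2 \left(-1 + 5\right)}{3}\right)}{-315968} = \left(-273851 + 7 \left(27 + \frac{2}{3} \cdot 4\right)\right) \left(- \frac{1}{315968}\right) = \left(-273851 + 7 \left(27 + \frac{8}{3}\right)\right) \left(- \frac{1}{315968}\right) = \left(-273851 + 7 \cdot \frac{89}{3}\right) \left(- \frac{1}{315968}\right) = \left(-273851 + \frac{623}{3}\right) \left(- \frac{1}{315968}\right) = \left(- \frac{820930}{3}\right) \left(- \frac{1}{315968}\right) = \frac{410465}{473952}$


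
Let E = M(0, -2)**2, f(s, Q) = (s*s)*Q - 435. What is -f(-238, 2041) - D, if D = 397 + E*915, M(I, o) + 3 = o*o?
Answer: -115611281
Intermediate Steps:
M(I, o) = -3 + o**2 (M(I, o) = -3 + o*o = -3 + o**2)
f(s, Q) = -435 + Q*s**2 (f(s, Q) = s**2*Q - 435 = Q*s**2 - 435 = -435 + Q*s**2)
E = 1 (E = (-3 + (-2)**2)**2 = (-3 + 4)**2 = 1**2 = 1)
D = 1312 (D = 397 + 1*915 = 397 + 915 = 1312)
-f(-238, 2041) - D = -(-435 + 2041*(-238)**2) - 1*1312 = -(-435 + 2041*56644) - 1312 = -(-435 + 115610404) - 1312 = -1*115609969 - 1312 = -115609969 - 1312 = -115611281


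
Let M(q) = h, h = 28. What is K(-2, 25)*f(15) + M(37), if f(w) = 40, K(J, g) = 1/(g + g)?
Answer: 144/5 ≈ 28.800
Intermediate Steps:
K(J, g) = 1/(2*g)
M(q) = 28
K(-2, 25)*f(15) + M(37) = ((½)/25)*40 + 28 = ((½)*(1/25))*40 + 28 = (1/50)*40 + 28 = ⅘ + 28 = 144/5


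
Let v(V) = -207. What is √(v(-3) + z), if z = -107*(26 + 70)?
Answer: I*√10479 ≈ 102.37*I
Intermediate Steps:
z = -10272 (z = -107*96 = -10272)
√(v(-3) + z) = √(-207 - 10272) = √(-10479) = I*√10479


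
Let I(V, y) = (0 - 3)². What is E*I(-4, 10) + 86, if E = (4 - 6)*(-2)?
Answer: 122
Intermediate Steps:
I(V, y) = 9 (I(V, y) = (-3)² = 9)
E = 4 (E = -2*(-2) = 4)
E*I(-4, 10) + 86 = 4*9 + 86 = 36 + 86 = 122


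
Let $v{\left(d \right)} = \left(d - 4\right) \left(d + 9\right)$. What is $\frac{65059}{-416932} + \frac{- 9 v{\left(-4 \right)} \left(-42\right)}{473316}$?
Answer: $- \frac{3091456457}{16445048876} \approx -0.18799$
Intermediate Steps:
$v{\left(d \right)} = \left(-4 + d\right) \left(9 + d\right)$
$\frac{65059}{-416932} + \frac{- 9 v{\left(-4 \right)} \left(-42\right)}{473316} = \frac{65059}{-416932} + \frac{- 9 \left(-36 + \left(-4\right)^{2} + 5 \left(-4\right)\right) \left(-42\right)}{473316} = 65059 \left(- \frac{1}{416932}\right) + - 9 \left(-36 + 16 - 20\right) \left(-42\right) \frac{1}{473316} = - \frac{65059}{416932} + \left(-9\right) \left(-40\right) \left(-42\right) \frac{1}{473316} = - \frac{65059}{416932} + 360 \left(-42\right) \frac{1}{473316} = - \frac{65059}{416932} - \frac{1260}{39443} = - \frac{3091456457}{16445048876}$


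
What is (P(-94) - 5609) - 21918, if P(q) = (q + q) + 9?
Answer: -27706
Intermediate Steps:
P(q) = 9 + 2*q (P(q) = 2*q + 9 = 9 + 2*q)
(P(-94) - 5609) - 21918 = ((9 + 2*(-94)) - 5609) - 21918 = ((9 - 188) - 5609) - 21918 = (-179 - 5609) - 21918 = -5788 - 21918 = -27706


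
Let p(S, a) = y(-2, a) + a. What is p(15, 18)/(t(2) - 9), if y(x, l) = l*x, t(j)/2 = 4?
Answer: 18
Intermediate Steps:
t(j) = 8 (t(j) = 2*4 = 8)
p(S, a) = -a (p(S, a) = a*(-2) + a = -2*a + a = -a)
p(15, 18)/(t(2) - 9) = (-1*18)/(8 - 9) = -18/(-1) = -1*(-18) = 18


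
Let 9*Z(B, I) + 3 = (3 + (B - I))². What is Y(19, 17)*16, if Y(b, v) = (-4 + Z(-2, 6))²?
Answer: 3136/81 ≈ 38.716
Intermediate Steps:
Z(B, I) = -⅓ + (3 + B - I)²/9 (Z(B, I) = -⅓ + (3 + (B - I))²/9 = -⅓ + (3 + B - I)²/9)
Y(b, v) = 196/81 (Y(b, v) = (-4 + (-⅓ + (3 - 2 - 1*6)²/9))² = (-4 + (-⅓ + (3 - 2 - 6)²/9))² = (-4 + (-⅓ + (⅑)*(-5)²))² = (-4 + (-⅓ + (⅑)*25))² = (-4 + (-⅓ + 25/9))² = (-4 + 22/9)² = (-14/9)² = 196/81)
Y(19, 17)*16 = (196/81)*16 = 3136/81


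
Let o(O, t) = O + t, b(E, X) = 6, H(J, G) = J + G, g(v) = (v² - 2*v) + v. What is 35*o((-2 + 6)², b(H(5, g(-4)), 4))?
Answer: 770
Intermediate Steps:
g(v) = v² - v
H(J, G) = G + J
35*o((-2 + 6)², b(H(5, g(-4)), 4)) = 35*((-2 + 6)² + 6) = 35*(4² + 6) = 35*(16 + 6) = 35*22 = 770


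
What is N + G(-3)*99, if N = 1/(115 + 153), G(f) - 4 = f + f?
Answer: -53063/268 ≈ -198.00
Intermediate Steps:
G(f) = 4 + 2*f (G(f) = 4 + (f + f) = 4 + 2*f)
N = 1/268 ≈ 0.0037313
N + G(-3)*99 = 1/268 + (4 + 2*(-3))*99 = 1/268 + (4 - 6)*99 = 1/268 - 2*99 = 1/268 - 198 = -53063/268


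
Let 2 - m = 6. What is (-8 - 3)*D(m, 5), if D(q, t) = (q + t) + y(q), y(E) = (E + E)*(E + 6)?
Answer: 165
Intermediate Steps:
m = -4 (m = 2 - 1*6 = 2 - 6 = -4)
y(E) = 2*E*(6 + E) (y(E) = (2*E)*(6 + E) = 2*E*(6 + E))
D(q, t) = q + t + 2*q*(6 + q) (D(q, t) = (q + t) + 2*q*(6 + q) = q + t + 2*q*(6 + q))
(-8 - 3)*D(m, 5) = (-8 - 3)*(-4 + 5 + 2*(-4)*(6 - 4)) = -11*(-4 + 5 + 2*(-4)*2) = -11*(-4 + 5 - 16) = -11*(-15) = 165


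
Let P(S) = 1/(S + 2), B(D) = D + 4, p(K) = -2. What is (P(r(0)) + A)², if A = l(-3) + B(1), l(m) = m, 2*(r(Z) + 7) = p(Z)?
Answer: 121/36 ≈ 3.3611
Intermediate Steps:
r(Z) = -8 (r(Z) = -7 + (½)*(-2) = -7 - 1 = -8)
B(D) = 4 + D
P(S) = 1/(2 + S)
A = 2 (A = -3 + (4 + 1) = -3 + 5 = 2)
(P(r(0)) + A)² = (1/(2 - 8) + 2)² = (1/(-6) + 2)² = (-⅙ + 2)² = (11/6)² = 121/36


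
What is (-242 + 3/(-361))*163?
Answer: -14240495/361 ≈ -39447.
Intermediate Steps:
(-242 + 3/(-361))*163 = (-242 + 3*(-1/361))*163 = (-242 - 3/361)*163 = -87365/361*163 = -14240495/361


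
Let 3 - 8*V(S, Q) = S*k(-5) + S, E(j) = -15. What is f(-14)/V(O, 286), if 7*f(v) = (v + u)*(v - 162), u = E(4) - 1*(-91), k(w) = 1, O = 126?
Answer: 87296/1743 ≈ 50.084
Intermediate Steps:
u = 76 (u = -15 - 1*(-91) = -15 + 91 = 76)
f(v) = (-162 + v)*(76 + v)/7 (f(v) = ((v + 76)*(v - 162))/7 = ((76 + v)*(-162 + v))/7 = ((-162 + v)*(76 + v))/7 = (-162 + v)*(76 + v)/7)
V(S, Q) = 3/8 - S/4 (V(S, Q) = 3/8 - (S*1 + S)/8 = 3/8 - (S + S)/8 = 3/8 - S/4)
f(-14)/V(O, 286) = (-12312/7 - 86/7*(-14) + (⅐)*(-14)²)/(3/8 - ¼*126) = (-12312/7 + 172 + (⅐)*196)/(3/8 - 63/2) = (-12312/7 + 172 + 28)/(-249/8) = -10912/7*(-8/249) = 87296/1743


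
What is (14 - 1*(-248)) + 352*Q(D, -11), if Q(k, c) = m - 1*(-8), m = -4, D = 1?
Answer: 1670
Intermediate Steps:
Q(k, c) = 4 (Q(k, c) = -4 - 1*(-8) = -4 + 8 = 4)
(14 - 1*(-248)) + 352*Q(D, -11) = (14 - 1*(-248)) + 352*4 = (14 + 248) + 1408 = 262 + 1408 = 1670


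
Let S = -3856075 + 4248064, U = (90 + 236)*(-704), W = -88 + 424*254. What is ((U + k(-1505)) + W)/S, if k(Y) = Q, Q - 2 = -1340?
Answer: -94/299 ≈ -0.31438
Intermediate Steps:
Q = -1338 (Q = 2 - 1340 = -1338)
k(Y) = -1338
W = 107608 (W = -88 + 107696 = 107608)
U = -229504 (U = 326*(-704) = -229504)
S = 391989
((U + k(-1505)) + W)/S = ((-229504 - 1338) + 107608)/391989 = (-230842 + 107608)*(1/391989) = -123234*1/391989 = -94/299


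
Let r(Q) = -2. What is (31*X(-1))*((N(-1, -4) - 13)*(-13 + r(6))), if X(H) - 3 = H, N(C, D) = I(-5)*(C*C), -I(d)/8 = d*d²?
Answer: -917910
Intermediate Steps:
I(d) = -8*d³ (I(d) = -8*d*d² = -8*d³)
N(C, D) = 1000*C² (N(C, D) = (-8*(-5)³)*(C*C) = (-8*(-125))*C² = 1000*C²)
X(H) = 3 + H
(31*X(-1))*((N(-1, -4) - 13)*(-13 + r(6))) = (31*(3 - 1))*((1000*(-1)² - 13)*(-13 - 2)) = (31*2)*((1000*1 - 13)*(-15)) = 62*((1000 - 13)*(-15)) = 62*(987*(-15)) = 62*(-14805) = -917910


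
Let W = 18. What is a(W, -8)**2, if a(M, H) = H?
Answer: 64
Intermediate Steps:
a(W, -8)**2 = (-8)**2 = 64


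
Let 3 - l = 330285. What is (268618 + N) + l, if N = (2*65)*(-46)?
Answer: -67644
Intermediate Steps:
l = -330282 (l = 3 - 1*330285 = 3 - 330285 = -330282)
N = -5980 (N = 130*(-46) = -5980)
(268618 + N) + l = (268618 - 5980) - 330282 = 262638 - 330282 = -67644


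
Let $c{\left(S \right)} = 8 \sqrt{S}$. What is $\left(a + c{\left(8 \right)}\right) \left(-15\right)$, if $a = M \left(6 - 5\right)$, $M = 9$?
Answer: $-135 - 240 \sqrt{2} \approx -474.41$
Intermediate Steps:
$a = 9$ ($a = 9 \left(6 - 5\right) = 9 \cdot 1 = 9$)
$\left(a + c{\left(8 \right)}\right) \left(-15\right) = \left(9 + 8 \sqrt{8}\right) \left(-15\right) = \left(9 + 8 \cdot 2 \sqrt{2}\right) \left(-15\right) = \left(9 + 16 \sqrt{2}\right) \left(-15\right) = -135 - 240 \sqrt{2}$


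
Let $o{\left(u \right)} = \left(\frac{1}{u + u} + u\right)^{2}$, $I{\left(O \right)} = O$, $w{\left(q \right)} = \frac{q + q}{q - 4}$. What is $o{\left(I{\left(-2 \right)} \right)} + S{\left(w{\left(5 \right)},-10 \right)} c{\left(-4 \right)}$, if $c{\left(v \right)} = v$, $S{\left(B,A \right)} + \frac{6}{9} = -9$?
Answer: $\frac{2099}{48} \approx 43.729$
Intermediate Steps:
$w{\left(q \right)} = \frac{2 q}{-4 + q}$
$S{\left(B,A \right)} = - \frac{29}{3}$ ($S{\left(B,A \right)} = - \frac{2}{3} - 9 = - \frac{29}{3}$)
$o{\left(u \right)} = \left(u + \frac{1}{2 u}\right)^{2}$ ($o{\left(u \right)} = \left(\frac{1}{2 u} + u\right)^{2} = \left(u + \frac{1}{2 u}\right)^{2}$)
$o{\left(I{\left(-2 \right)} \right)} + S{\left(w{\left(5 \right)},-10 \right)} c{\left(-4 \right)} = \frac{\left(1 + 2 \left(-2\right)^{2}\right)^{2}}{4 \cdot 4} - - \frac{116}{3} = \frac{1}{4} \cdot \frac{1}{4} \left(1 + 2 \cdot 4\right)^{2} + \frac{116}{3} = \frac{1}{4} \cdot \frac{1}{4} \left(1 + 8\right)^{2} + \frac{116}{3} = \frac{1}{4} \cdot \frac{1}{4} \cdot 9^{2} + \frac{116}{3} = \frac{1}{4} \cdot \frac{1}{4} \cdot 81 + \frac{116}{3} = \frac{81}{16} + \frac{116}{3} = \frac{2099}{48}$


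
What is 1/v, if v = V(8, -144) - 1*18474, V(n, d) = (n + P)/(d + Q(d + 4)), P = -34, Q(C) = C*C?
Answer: -9728/179715085 ≈ -5.4130e-5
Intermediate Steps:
Q(C) = C²
V(n, d) = (-34 + n)/(d + (4 + d)²) (V(n, d) = (n - 34)/(d + (d + 4)²) = (-34 + n)/(d + (4 + d)²))
v = -179715085/9728 (v = (-34 + 8)/(-144 + (4 - 144)²) - 1*18474 = -26/(-144 + (-140)²) - 18474 = -26/(-144 + 19600) - 18474 = -26/19456 - 18474 = (1/19456)*(-26) - 18474 = -13/9728 - 18474 = -179715085/9728 ≈ -18474.)
1/v = 1/(-179715085/9728) = -9728/179715085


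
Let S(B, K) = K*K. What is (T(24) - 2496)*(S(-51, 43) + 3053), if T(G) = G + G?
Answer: -12000096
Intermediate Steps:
T(G) = 2*G
S(B, K) = K²
(T(24) - 2496)*(S(-51, 43) + 3053) = (2*24 - 2496)*(43² + 3053) = (48 - 2496)*(1849 + 3053) = -2448*4902 = -12000096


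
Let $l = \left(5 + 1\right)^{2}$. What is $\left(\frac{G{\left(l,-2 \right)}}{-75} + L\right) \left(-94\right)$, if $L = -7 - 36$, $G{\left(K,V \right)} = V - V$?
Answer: $4042$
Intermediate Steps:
$l = 36$ ($l = 6^{2} = 36$)
$G{\left(K,V \right)} = 0$
$L = -43$ ($L = -7 - 36 = -43$)
$\left(\frac{G{\left(l,-2 \right)}}{-75} + L\right) \left(-94\right) = \left(\frac{0}{-75} - 43\right) \left(-94\right) = \left(0 \left(- \frac{1}{75}\right) - 43\right) \left(-94\right) = \left(0 - 43\right) \left(-94\right) = \left(-43\right) \left(-94\right) = 4042$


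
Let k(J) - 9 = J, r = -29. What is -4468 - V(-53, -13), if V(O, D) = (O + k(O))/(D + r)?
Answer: -187753/42 ≈ -4470.3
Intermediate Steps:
k(J) = 9 + J
V(O, D) = (9 + 2*O)/(-29 + D) (V(O, D) = (O + (9 + O))/(D - 29) = (9 + 2*O)/(-29 + D))
-4468 - V(-53, -13) = -4468 - (9 + 2*(-53))/(-29 - 13) = -4468 - (9 - 106)/(-42) = -4468 - (-1)*(-97)/42 = -4468 - 1*97/42 = -4468 - 97/42 = -187753/42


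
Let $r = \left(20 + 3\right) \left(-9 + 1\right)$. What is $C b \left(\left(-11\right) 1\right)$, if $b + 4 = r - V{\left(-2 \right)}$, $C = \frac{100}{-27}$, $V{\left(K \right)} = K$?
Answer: $- \frac{68200}{9} \approx -7577.8$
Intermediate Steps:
$r = -184$ ($r = 23 \left(-8\right) = -184$)
$C = - \frac{100}{27}$ ($C = 100 \left(- \frac{1}{27}\right) = - \frac{100}{27} \approx -3.7037$)
$b = -186$ ($b = -4 - 182 = -186$)
$C b \left(\left(-11\right) 1\right) = \left(- \frac{100}{27}\right) \left(-186\right) \left(\left(-11\right) 1\right) = \frac{6200}{9} \left(-11\right) = - \frac{68200}{9}$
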